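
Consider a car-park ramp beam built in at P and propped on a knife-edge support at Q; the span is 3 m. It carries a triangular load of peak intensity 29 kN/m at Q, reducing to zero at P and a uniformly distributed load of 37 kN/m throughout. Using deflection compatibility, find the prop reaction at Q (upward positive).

R_Q = 65.55 kN

Release the roller at Q. Primary structure: cantilever fixed at P.
Free-end deflection of the primary structure under the applied loading (downward +):
  triangular load, peak 29 at the free end: 11w₀L⁴/(120EI) = 215.3/EI
  UDL 37: wL⁴/(8EI) = 374.6/EI
  δ_0 = 590/EI
Tip deflection under a unit load at Q: L³/(3EI) = 9/EI.
Compatibility at Q: δ_0 − R_Q·δ_{QQ} = 0, so R_Q = 590/9 = 65.55 kN.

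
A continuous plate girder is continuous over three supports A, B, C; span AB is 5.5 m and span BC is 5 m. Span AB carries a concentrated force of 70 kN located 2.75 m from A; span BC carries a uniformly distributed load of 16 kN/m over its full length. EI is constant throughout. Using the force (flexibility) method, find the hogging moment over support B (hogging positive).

M_B = 61.62 kN·m

Take M_B as the redundant. Released structure: two simple spans AB and BC with a hinge at B.
End slopes at the hinge B, treating each span as simply supported:
  span AB: point load 70 at a = 2.75: Pab(L + a)/(6LEI) = 132.3/EI
  span BC: UDL 16: wL³/(24EI) = 83.33/EI
  relative rotation θ_0 = (132.3 + 83.33)/EI = 215.7/EI
A unit hogging moment at B produces rotation L₁/(3EI) + L₂/(3EI) = 3.5/EI.
Compatibility: M_B·(L₁+L₂)/(3EI) = θ_0, giving M_B = 61.62 kN·m (hogging).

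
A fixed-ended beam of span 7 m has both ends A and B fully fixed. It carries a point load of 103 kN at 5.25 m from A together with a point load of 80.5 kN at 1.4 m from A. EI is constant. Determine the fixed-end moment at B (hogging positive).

M_B = 119.4 kN·m

Take the two fixed-end moments M_A, M_B as redundants; the released structure is the simple span AB.
Simple-span end rotations at A and B under the given loads:
  at A: point load 103 at a = 5.25: Pab(L + b)/(6LEI) = 197.1/EI
  at B: point load 103 at a = 5.25: Pab(L + a)/(6LEI) = 276/EI
  at A: point load 80.5 at a = 1.4: Pab(L + b)/(6LEI) = 189.3/EI
  at B: point load 80.5 at a = 1.4: Pab(L + a)/(6LEI) = 126.2/EI
  θ_A0 = 386.5/EI,  θ_B0 = 402.2/EI
Flexibility coefficients: a unit moment at one end gives L/(3EI) there and L/(6EI) at the far end, so f₁₁ = f₂₂ = 2.333/EI and f₁₂ = f₂₁ = 1.167/EI.
Compatibility — zero rotation at each built-in end:
  2.333 M_A + 1.167 M_B = 386.5
  1.167 M_A + 2.333 M_B = 402.2
Solving the pair gives M_A = 105.9 kN·m and M_B = 119.4 kN·m (hogging).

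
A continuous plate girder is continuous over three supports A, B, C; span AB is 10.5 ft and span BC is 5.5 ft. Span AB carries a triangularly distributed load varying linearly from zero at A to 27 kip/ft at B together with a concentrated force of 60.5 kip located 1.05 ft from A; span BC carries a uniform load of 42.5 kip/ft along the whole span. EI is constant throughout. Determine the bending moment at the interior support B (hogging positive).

Insert a hinge at B; M_B is the redundant, and each span becomes simply supported.
Rotations at B on the released spans (each span's end-slope, ×1/EI):
  span AB: triangular load, peak 27: w₀L³/(45EI) = 694.6/EI
  span AB: point load 60.5 at a = 1.05: Pab(L + a)/(6LEI) = 110.1/EI
  span BC: UDL 42.5: wL³/(24EI) = 294.6/EI
  relative rotation θ_0 = (804.6 + 294.6)/EI = 1099/EI
A unit hogging moment at B produces rotation L₁/(3EI) + L₂/(3EI) = 5.333/EI.
Slope continuity at B: θ_0 = M_B·5.333/EI, so M_B = 1099/5.333 = 206.1 kip·ft (hogging).

M_B = 206.1 kip·ft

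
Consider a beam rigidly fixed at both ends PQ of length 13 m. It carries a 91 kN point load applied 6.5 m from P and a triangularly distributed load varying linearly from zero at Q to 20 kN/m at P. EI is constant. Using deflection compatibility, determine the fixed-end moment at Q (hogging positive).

M_Q = 260.5 kN·m

Release both end moments; the primary structure is a simply-supported span PQ with redundants M_P and M_Q.
End rotations of the released simple span under the applied load (×1/EI):
  at P: point load 91 at a = 6.5: Pab(L + b)/(6LEI) = 961.2/EI
  at Q: point load 91 at a = 6.5: Pab(L + a)/(6LEI) = 961.2/EI
  at P: triangular load, peak 20: w₀L³/(45EI) = 976.4/EI
  at Q: triangular load, peak 20: 7w₀L³/(360EI) = 854.4/EI
  θ_P0 = 1938/EI,  θ_Q0 = 1816/EI
Flexibility coefficients: a unit moment at one end gives L/(3EI) there and L/(6EI) at the far end, so f₁₁ = f₂₂ = 4.333/EI and f₁₂ = f₂₁ = 2.167/EI.
Compatibility — zero rotation at each built-in end:
  4.333 M_P + 2.167 M_Q = 1938
  2.167 M_P + 4.333 M_Q = 1816
Solving the pair gives M_P = 316.9 kN·m and M_Q = 260.5 kN·m (hogging).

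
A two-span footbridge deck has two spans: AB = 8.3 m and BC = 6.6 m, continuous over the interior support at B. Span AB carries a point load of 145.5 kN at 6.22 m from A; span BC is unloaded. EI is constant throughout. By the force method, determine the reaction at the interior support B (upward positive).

Release continuity at B by inserting a hinge; the redundant is the internal moment M_B. The primary structure is two simply-supported spans AB and BC.
Rotations at B on the released spans (each span's end-slope, ×1/EI):
  span AB: point load 145.5 at a = 6.22: Pab(L + a)/(6LEI) = 548.9/EI
  relative rotation θ_0 = (548.9 + 0)/EI = 548.9/EI
A unit hogging moment at B produces rotation L₁/(3EI) + L₂/(3EI) = 4.967/EI.
Compatibility: M_B·(L₁+L₂)/(3EI) = θ_0, giving M_B = 110.5 kN·m (hogging).
Span AB, ΣM about A with M_B applied at B: R_B^{AB}·8.3 = 905 + 110.5, so R_B^{AB} = 122.4 kN and R_A = 145.5 − 122.4 = 23.15 kN.
Span BC, ΣM about C: R_B^{BC}·6.6 = 0 + 110.5, so R_B^{BC} = 16.74 kN and R_C = 0 − 16.74 = -16.74 kN.
R_B = 122.4 + 16.74 = 139.1 kN.

R_B = 139.1 kN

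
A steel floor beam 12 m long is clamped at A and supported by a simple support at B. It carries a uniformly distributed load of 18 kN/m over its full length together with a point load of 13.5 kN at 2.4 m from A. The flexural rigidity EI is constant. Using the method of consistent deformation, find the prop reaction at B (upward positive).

Choose R_B as the redundant. The primary structure is the cantilever fixed at A.
Free-end deflection of the primary structure under the applied loading (downward +):
  UDL 18: wL⁴/(8EI) = 46656/EI
  point load 13.5 at a = 2.4: Pa²(3L − a)/(6EI) = 435.5/EI
  δ_0 = 47091/EI
Flexibility coefficient — unit upward force at B: δ_{BB} = L³/(3EI) = 576/EI.
The prop prevents deflection at B: R_B = δ_0/δ_{BB} = 47091/576 = 81.76 kN.

R_B = 81.76 kN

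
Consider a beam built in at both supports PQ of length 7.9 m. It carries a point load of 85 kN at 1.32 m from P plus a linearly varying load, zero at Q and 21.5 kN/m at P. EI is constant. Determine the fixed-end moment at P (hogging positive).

Take the two fixed-end moments M_P, M_Q as redundants; the released structure is the simple span PQ.
End rotations of the released simple span under the applied load (×1/EI):
  at P: point load 85 at a = 1.32: Pab(L + b)/(6LEI) = 225.5/EI
  at Q: point load 85 at a = 1.32: Pab(L + a)/(6LEI) = 143.6/EI
  at P: triangular load, peak 21.5: w₀L³/(45EI) = 235.6/EI
  at Q: triangular load, peak 21.5: 7w₀L³/(360EI) = 206.1/EI
  θ_P0 = 461.1/EI,  θ_Q0 = 349.7/EI
Flexibility coefficients: a unit moment at one end gives L/(3EI) there and L/(6EI) at the far end, so f₁₁ = f₂₂ = 2.633/EI and f₁₂ = f₂₁ = 1.317/EI.
Compatibility — zero rotation at each built-in end:
  2.633 M_P + 1.317 M_Q = 461.1
  1.317 M_P + 2.633 M_Q = 349.7
Solving the pair gives M_P = 144.9 kN·m and M_Q = 60.34 kN·m (hogging).

M_P = 144.9 kN·m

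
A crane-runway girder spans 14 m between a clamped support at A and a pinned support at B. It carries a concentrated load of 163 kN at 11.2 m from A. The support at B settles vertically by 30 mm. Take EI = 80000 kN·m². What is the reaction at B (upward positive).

R_B = 112.1 kN

Take the reaction at B as the redundant and release it; the primary structure is a cantilever fixed at A.
Downward deflection at the released point B due to the loads:
  point load 163 at a = 11.2: Pa²(3L − a)/(6EI) = 104960/EI
Flexibility coefficient — unit upward force at B: δ_{BB} = L³/(3EI) = 914.7/EI.
With EI = 80000 kN·m²: δ_0 = 1.312 m and δ_{BB} = 0.011433 m/kN.
Compatibility — the beam at B must follow the support down by 0.03 m: δ_0 − R_B·δ_{BB} = 0.03, so R_B = (1.312 − 0.03)/0.011433 = 112.1 kN.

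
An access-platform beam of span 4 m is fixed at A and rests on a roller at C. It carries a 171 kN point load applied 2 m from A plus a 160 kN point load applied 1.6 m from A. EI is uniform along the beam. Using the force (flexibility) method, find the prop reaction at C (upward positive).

Take the reaction at C as the redundant and release it; the primary structure is a cantilever fixed at A.
Free-end deflection of the primary structure under the applied loading (downward +):
  point load 171 at a = 2: Pa²(3L − a)/(6EI) = 1140/EI
  point load 160 at a = 1.6: Pa²(3L − a)/(6EI) = 710/EI
  δ_0 = 1850/EI
Flexibility coefficient — unit upward force at C: δ_{CC} = L³/(3EI) = 21.33/EI.
Compatibility at C: δ_0 − R_C·δ_{CC} = 0, so R_C = 1850/21.33 = 86.72 kN.

R_C = 86.72 kN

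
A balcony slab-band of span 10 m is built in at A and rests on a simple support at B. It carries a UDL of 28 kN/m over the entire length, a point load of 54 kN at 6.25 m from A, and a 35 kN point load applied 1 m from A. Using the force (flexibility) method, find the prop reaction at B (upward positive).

Remove the prop at B; the released (primary) structure is a cantilever built in at A.
Primary-structure tip deflection at B by superposition:
  UDL 28: wL⁴/(8EI) = 35000/EI
  point load 54 at a = 6.25: Pa²(3L − a)/(6EI) = 8350/EI
  point load 35 at a = 1: Pa²(3L − a)/(6EI) = 169.2/EI
  δ_0 = 43519/EI
Flexibility coefficient — unit upward force at B: δ_{BB} = L³/(3EI) = 333.3/EI.
Compatibility at B: δ_0 − R_B·δ_{BB} = 0, so R_B = 43519/333.3 = 130.6 kN.

R_B = 130.6 kN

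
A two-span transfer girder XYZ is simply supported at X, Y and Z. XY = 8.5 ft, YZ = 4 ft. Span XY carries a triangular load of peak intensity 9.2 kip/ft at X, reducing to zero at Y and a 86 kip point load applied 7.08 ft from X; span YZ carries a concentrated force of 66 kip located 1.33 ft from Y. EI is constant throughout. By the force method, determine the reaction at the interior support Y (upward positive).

Insert a hinge at Y; M_Y is the redundant, and each span becomes simply supported.
Rotations at Y on the released spans (each span's end-slope, ×1/EI):
  span XY: triangular load, peak 9.2: 7w₀L³/(360EI) = 109.9/EI
  span XY: point load 86 at a = 7.08: Pab(L + a)/(6LEI) = 264.1/EI
  span YZ: point load 66 at a = 1.33: Pab(L + b)/(6LEI) = 65.14/EI
  relative rotation θ_0 = (374 + 65.14)/EI = 439.1/EI
A unit hogging moment at Y produces rotation L₁/(3EI) + L₂/(3EI) = 4.167/EI.
Compatibility: M_Y·(L₁+L₂)/(3EI) = θ_0, giving M_Y = 105.4 kip·ft (hogging).
Span XY, ΣM about X with M_Y applied at Y: R_Y^{XY}·8.5 = 719.7 + 105.4, so R_Y^{XY} = 97.07 kip and R_X = 125.1 − 97.07 = 28.03 kip.
Span YZ, ΣM about Z: R_Y^{YZ}·4 = 176.2 + 105.4, so R_Y^{YZ} = 70.4 kip and R_Z = 66 − 70.4 = -4.403 kip.
R_Y = 97.07 + 70.4 = 167.5 kip.

R_Y = 167.5 kip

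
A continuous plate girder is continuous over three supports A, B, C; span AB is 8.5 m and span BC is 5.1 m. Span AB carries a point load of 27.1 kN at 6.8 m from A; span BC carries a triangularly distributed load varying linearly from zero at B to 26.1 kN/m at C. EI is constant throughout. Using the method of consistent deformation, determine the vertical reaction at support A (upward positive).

R_A = 1.234 kN

Insert a hinge at B; M_B is the redundant, and each span becomes simply supported.
End slopes at the hinge B, treating each span as simply supported:
  span AB: point load 27.1 at a = 6.8: Pab(L + a)/(6LEI) = 93.98/EI
  span BC: triangular load, peak 26.1: 7w₀L³/(360EI) = 67.32/EI
  relative rotation θ_0 = (93.98 + 67.32)/EI = 161.3/EI
A unit hogging moment at B produces rotation L₁/(3EI) + L₂/(3EI) = 4.533/EI.
Compatibility: M_B·(L₁+L₂)/(3EI) = θ_0, giving M_B = 35.58 kN·m (hogging).
Span AB, ΣM about A with M_B applied at B: R_B^{AB}·8.5 = 184.3 + 35.58, so R_B^{AB} = 25.87 kN and R_A = 27.1 − 25.87 = 1.234 kN.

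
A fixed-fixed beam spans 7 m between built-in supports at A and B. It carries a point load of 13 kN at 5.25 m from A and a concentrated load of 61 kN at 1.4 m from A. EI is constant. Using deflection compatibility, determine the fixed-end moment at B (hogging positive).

Release both end moments; the primary structure is a simply-supported span AB with redundants M_A and M_B.
End rotations of the released simple span under the applied load (×1/EI):
  at A: point load 13 at a = 5.25: Pab(L + b)/(6LEI) = 24.88/EI
  at B: point load 13 at a = 5.25: Pab(L + a)/(6LEI) = 34.84/EI
  at A: point load 61 at a = 1.4: Pab(L + b)/(6LEI) = 143.5/EI
  at B: point load 61 at a = 1.4: Pab(L + a)/(6LEI) = 95.65/EI
  θ_A0 = 168.4/EI,  θ_B0 = 130.5/EI
Flexibility coefficients: a unit moment at one end gives L/(3EI) there and L/(6EI) at the far end, so f₁₁ = f₂₂ = 2.333/EI and f₁₂ = f₂₁ = 1.167/EI.
Compatibility — zero rotation at each built-in end:
  2.333 M_A + 1.167 M_B = 168.4
  1.167 M_A + 2.333 M_B = 130.5
Solving the pair gives M_A = 58.92 kN·m and M_B = 26.46 kN·m (hogging).

M_B = 26.46 kN·m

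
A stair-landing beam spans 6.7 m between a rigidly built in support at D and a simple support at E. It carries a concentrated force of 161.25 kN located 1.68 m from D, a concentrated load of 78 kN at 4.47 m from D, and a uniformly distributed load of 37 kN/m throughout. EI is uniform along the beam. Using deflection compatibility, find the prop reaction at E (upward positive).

R_E = 147.4 kN

Remove the prop at E; the released (primary) structure is a cantilever built in at D.
Deflection at E on the released cantilever, summing each load's contribution:
  point load 161.25 at a = 1.68: Pa²(3L − a)/(6EI) = 1397/EI
  point load 78 at a = 4.47: Pa²(3L − a)/(6EI) = 4060/EI
  UDL 37: wL⁴/(8EI) = 9320/EI
  δ_0 = 14777/EI
Tip deflection under a unit load at E: L³/(3EI) = 100.3/EI.
Compatibility at E: δ_0 − R_E·δ_{EE} = 0, so R_E = 14777/100.3 = 147.4 kN.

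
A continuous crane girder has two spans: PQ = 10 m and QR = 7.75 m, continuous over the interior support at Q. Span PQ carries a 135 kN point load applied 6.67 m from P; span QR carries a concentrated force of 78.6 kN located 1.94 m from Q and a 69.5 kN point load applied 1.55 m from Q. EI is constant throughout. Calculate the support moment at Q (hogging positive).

Insert a hinge at Q; M_Q is the redundant, and each span becomes simply supported.
Discontinuity in slope at Q on the released structure — sum the simple-span end rotations:
  span PQ: point load 135 at a = 6.67: Pab(L + a)/(6LEI) = 833.1/EI
  span QR: point load 78.6 at a = 1.94: Pab(L + b)/(6LEI) = 258.3/EI
  span QR: point load 69.5 at a = 1.55: Pab(L + b)/(6LEI) = 200.4/EI
  relative rotation θ_0 = (833.1 + 458.7)/EI = 1292/EI
A unit hogging moment at Q produces rotation L₁/(3EI) + L₂/(3EI) = 5.917/EI.
Slope continuity at Q: θ_0 = M_Q·5.917/EI, so M_Q = 1292/5.917 = 218.3 kN·m (hogging).

M_Q = 218.3 kN·m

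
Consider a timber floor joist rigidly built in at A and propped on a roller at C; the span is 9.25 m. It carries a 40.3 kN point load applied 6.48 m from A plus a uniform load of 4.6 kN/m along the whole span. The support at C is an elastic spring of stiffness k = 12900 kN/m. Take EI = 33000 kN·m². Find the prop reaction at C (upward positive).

Choose R_C as the redundant. The primary structure is the cantilever fixed at A.
Free-end deflection of the primary structure under the applied loading (downward +):
  point load 40.3 at a = 6.48: Pa²(3L − a)/(6EI) = 5999/EI
  UDL 4.6: wL⁴/(8EI) = 4210/EI
  δ_0 = 10208/EI
Tip deflection under a unit load at C: L³/(3EI) = 263.8/EI.
With EI = 33000 kN·m²: δ_0 = 0.30935 m and δ_{CC} = 0.007994 m/kN.
Compatibility — the spring shortens by R_C/k under the reaction it provides: δ_0 − R_C·δ_{CC} = R_C/k. With 1/k = 0.000078 m/kN, R_C = δ_0 / (δ_{CC} + 1/k) = 0.30935 / (0.007994 + 0.000078) = 38.32 kN.

R_C = 38.32 kN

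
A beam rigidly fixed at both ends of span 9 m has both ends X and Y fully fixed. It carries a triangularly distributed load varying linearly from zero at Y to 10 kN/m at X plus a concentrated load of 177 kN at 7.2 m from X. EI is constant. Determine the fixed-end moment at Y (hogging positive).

Release both end moments; the primary structure is a simply-supported span XY with redundants M_X and M_Y.
End rotations of the released simple span under the applied load (×1/EI):
  at X: triangular load, peak 10: w₀L³/(45EI) = 162/EI
  at Y: triangular load, peak 10: 7w₀L³/(360EI) = 141.8/EI
  at X: point load 177 at a = 7.2: Pab(L + b)/(6LEI) = 458.8/EI
  at Y: point load 177 at a = 7.2: Pab(L + a)/(6LEI) = 688.2/EI
  θ_X0 = 620.8/EI,  θ_Y0 = 829.9/EI
Flexibility coefficients: a unit moment at one end gives L/(3EI) there and L/(6EI) at the far end, so f₁₁ = f₂₂ = 3/EI and f₁₂ = f₂₁ = 1.5/EI.
Compatibility — zero rotation at each built-in end:
  3 M_X + 1.5 M_Y = 620.8
  1.5 M_X + 3 M_Y = 829.9
Solving the pair gives M_X = 91.48 kN·m and M_Y = 230.9 kN·m (hogging).

M_Y = 230.9 kN·m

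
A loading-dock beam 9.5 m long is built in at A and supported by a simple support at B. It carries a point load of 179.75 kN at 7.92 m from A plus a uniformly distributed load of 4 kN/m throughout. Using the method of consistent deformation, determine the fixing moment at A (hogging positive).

M_A = 183.2 kN·m

Remove the prop at B; the released (primary) structure is a cantilever built in at A.
Downward deflection at the released point B due to the loads:
  point load 179.75 at a = 7.92: Pa²(3L − a)/(6EI) = 38673/EI
  UDL 4: wL⁴/(8EI) = 4073/EI
  δ_0 = 42746/EI
Flexibility coefficient — unit upward force at B: δ_{BB} = L³/(3EI) = 285.8/EI.
Compatibility at B: δ_0 − R_B·δ_{BB} = 0, so R_B = 42746/285.8 = 149.6 kN.
Moment equilibrium about A: M_A = Σ(load moments about A) − R_B·L = 1604 − 149.6×9.5 = 183.2 kN·m.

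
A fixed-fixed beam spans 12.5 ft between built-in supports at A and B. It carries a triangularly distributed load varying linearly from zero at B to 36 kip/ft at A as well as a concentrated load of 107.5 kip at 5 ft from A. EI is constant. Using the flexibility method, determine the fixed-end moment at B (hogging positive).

Take the two fixed-end moments M_A, M_B as redundants; the released structure is the simple span AB.
End rotations of the released simple span under the applied load (×1/EI):
  at A: triangular load, peak 36: w₀L³/(45EI) = 1562/EI
  at B: triangular load, peak 36: 7w₀L³/(360EI) = 1367/EI
  at A: point load 107.5 at a = 5: Pab(L + b)/(6LEI) = 1075/EI
  at B: point load 107.5 at a = 5: Pab(L + a)/(6LEI) = 940.6/EI
  θ_A0 = 2638/EI,  θ_B0 = 2308/EI
Flexibility coefficients: a unit moment at one end gives L/(3EI) there and L/(6EI) at the far end, so f₁₁ = f₂₂ = 4.167/EI and f₁₂ = f₂₁ = 2.083/EI.
Compatibility — zero rotation at each built-in end:
  4.167 M_A + 2.083 M_B = 2638
  2.083 M_A + 4.167 M_B = 2308
Solving the pair gives M_A = 474.8 kip·ft and M_B = 316.5 kip·ft (hogging).

M_B = 316.5 kip·ft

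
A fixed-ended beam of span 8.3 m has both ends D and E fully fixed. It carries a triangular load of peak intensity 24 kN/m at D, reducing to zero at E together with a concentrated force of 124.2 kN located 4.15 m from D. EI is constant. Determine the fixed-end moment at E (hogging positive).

Release both end moments; the primary structure is a simply-supported span DE with redundants M_D and M_E.
End rotations of the released simple span under the applied load (×1/EI):
  at D: triangular load, peak 24: w₀L³/(45EI) = 305/EI
  at E: triangular load, peak 24: 7w₀L³/(360EI) = 266.8/EI
  at D: point load 124.2 at a = 4.15: Pab(L + b)/(6LEI) = 534.8/EI
  at E: point load 124.2 at a = 4.15: Pab(L + a)/(6LEI) = 534.8/EI
  θ_D0 = 839.7/EI,  θ_E0 = 801.6/EI
Flexibility coefficients: a unit moment at one end gives L/(3EI) there and L/(6EI) at the far end, so f₁₁ = f₂₂ = 2.767/EI and f₁₂ = f₂₁ = 1.383/EI.
Compatibility — zero rotation at each built-in end:
  2.767 M_D + 1.383 M_E = 839.7
  1.383 M_D + 2.767 M_E = 801.6
Solving the pair gives M_D = 211.5 kN·m and M_E = 184 kN·m (hogging).

M_E = 184 kN·m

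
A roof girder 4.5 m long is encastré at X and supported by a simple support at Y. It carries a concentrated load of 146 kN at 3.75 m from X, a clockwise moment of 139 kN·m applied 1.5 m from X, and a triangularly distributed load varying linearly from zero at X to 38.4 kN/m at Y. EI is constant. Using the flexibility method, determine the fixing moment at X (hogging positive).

M_X = 121.8 kN·m

Remove the prop at Y; the released (primary) structure is a cantilever built in at X.
Downward deflection at the released point Y due to the loads:
  point load 146 at a = 3.75: Pa²(3L − a)/(6EI) = 3336/EI
  clockwise couple 139 at a = 1.5: M₀a(2L − a)/(2EI) = 781.9/EI
  triangular load, peak 38.4 at the free end: 11w₀L⁴/(120EI) = 1443/EI
  δ_0 = 5562/EI
Tip deflection under a unit load at Y: L³/(3EI) = 30.38/EI.
The prop prevents deflection at Y: R_Y = δ_0/δ_{YY} = 5562/30.38 = 183.1 kN.
Moment equilibrium about X: M_X = Σ(load moments about X) − R_Y·L = 945.7 − 183.1×4.5 = 121.8 kN·m.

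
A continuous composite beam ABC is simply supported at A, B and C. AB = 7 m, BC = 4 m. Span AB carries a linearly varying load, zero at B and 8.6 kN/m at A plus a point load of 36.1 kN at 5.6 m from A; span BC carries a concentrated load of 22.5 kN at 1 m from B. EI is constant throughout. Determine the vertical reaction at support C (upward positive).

R_C = -5.417 kN

Release continuity at B by inserting a hinge; the redundant is the internal moment M_B. The primary structure is two simply-supported spans AB and BC.
Rotations at B on the released spans (each span's end-slope, ×1/EI):
  span AB: triangular load, peak 8.6: 7w₀L³/(360EI) = 57.36/EI
  span AB: point load 36.1 at a = 5.6: Pab(L + a)/(6LEI) = 84.91/EI
  span BC: point load 22.5 at a = 1: Pab(L + b)/(6LEI) = 19.69/EI
  relative rotation θ_0 = (142.3 + 19.69)/EI = 162/EI
A unit hogging moment at B produces rotation L₁/(3EI) + L₂/(3EI) = 3.667/EI.
Slope continuity at B: θ_0 = M_B·3.667/EI, so M_B = 162/3.667 = 44.17 kN·m (hogging).
Span BC, ΣM about C: R_B^{BC}·4 = 67.5 + 44.17, so R_B^{BC} = 27.92 kN and R_C = 22.5 − 27.92 = -5.417 kN.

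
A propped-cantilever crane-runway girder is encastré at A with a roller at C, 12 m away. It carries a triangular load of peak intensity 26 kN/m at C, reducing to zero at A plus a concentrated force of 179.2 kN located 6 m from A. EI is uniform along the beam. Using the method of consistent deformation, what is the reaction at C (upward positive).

Take the reaction at C as the redundant and release it; the primary structure is a cantilever fixed at A.
Primary-structure tip deflection at C by superposition:
  triangular load, peak 26 at the free end: 11w₀L⁴/(120EI) = 49421/EI
  point load 179.2 at a = 6: Pa²(3L − a)/(6EI) = 32256/EI
  δ_0 = 81677/EI
Tip deflection under a unit load at C: L³/(3EI) = 576/EI.
The prop prevents deflection at C: R_C = δ_0/δ_{CC} = 81677/576 = 141.8 kN.

R_C = 141.8 kN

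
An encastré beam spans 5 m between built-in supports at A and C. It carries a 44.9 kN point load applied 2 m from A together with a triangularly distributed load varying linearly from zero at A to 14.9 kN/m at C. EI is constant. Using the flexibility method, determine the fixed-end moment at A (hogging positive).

M_A = 44.74 kN·m

Take the two fixed-end moments M_A, M_C as redundants; the released structure is the simple span AC.
Simple-span end rotations at A and C under the given loads:
  at A: point load 44.9 at a = 2: Pab(L + b)/(6LEI) = 71.84/EI
  at C: point load 44.9 at a = 2: Pab(L + a)/(6LEI) = 62.86/EI
  at A: triangular load, peak 14.9: 7w₀L³/(360EI) = 36.22/EI
  at C: triangular load, peak 14.9: w₀L³/(45EI) = 41.39/EI
  θ_A0 = 108.1/EI,  θ_C0 = 104.2/EI
Flexibility coefficients: a unit moment at one end gives L/(3EI) there and L/(6EI) at the far end, so f₁₁ = f₂₂ = 1.667/EI and f₁₂ = f₂₁ = 0.8333/EI.
Compatibility — zero rotation at each built-in end:
  1.667 M_A + 0.8333 M_C = 108.1
  0.8333 M_A + 1.667 M_C = 104.2
Solving the pair gives M_A = 44.74 kN·m and M_C = 40.18 kN·m (hogging).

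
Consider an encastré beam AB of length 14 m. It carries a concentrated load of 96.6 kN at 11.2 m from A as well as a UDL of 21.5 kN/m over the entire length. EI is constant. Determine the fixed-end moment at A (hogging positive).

M_A = 394.4 kN·m

Take the two fixed-end moments M_A, M_B as redundants; the released structure is the simple span AB.
Simple-span end rotations at A and B under the given loads:
  at A: point load 96.6 at a = 11.2: Pab(L + b)/(6LEI) = 605.9/EI
  at B: point load 96.6 at a = 11.2: Pab(L + a)/(6LEI) = 908.8/EI
  at A: UDL 21.5: wL³/(24EI) = 2458/EI
  at B: UDL 21.5: wL³/(24EI) = 2458/EI
  θ_A0 = 3064/EI,  θ_B0 = 3367/EI
Flexibility coefficients: a unit moment at one end gives L/(3EI) there and L/(6EI) at the far end, so f₁₁ = f₂₂ = 4.667/EI and f₁₂ = f₂₁ = 2.333/EI.
Compatibility — zero rotation at each built-in end:
  4.667 M_A + 2.333 M_B = 3064
  2.333 M_A + 4.667 M_B = 3367
Solving the pair gives M_A = 394.4 kN·m and M_B = 524.3 kN·m (hogging).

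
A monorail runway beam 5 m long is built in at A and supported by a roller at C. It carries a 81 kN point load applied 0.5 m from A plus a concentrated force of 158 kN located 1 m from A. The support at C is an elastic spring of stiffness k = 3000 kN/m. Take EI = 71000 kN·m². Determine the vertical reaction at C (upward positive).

Choose R_C as the redundant. The primary structure is the cantilever fixed at A.
Free-end deflection of the primary structure under the applied loading (downward +):
  point load 81 at a = 0.5: Pa²(3L − a)/(6EI) = 48.94/EI
  point load 158 at a = 1: Pa²(3L − a)/(6EI) = 368.7/EI
  δ_0 = 417.6/EI
Tip deflection under a unit load at C: L³/(3EI) = 41.67/EI.
With EI = 71000 kN·m²: δ_0 = 0.005882 m and δ_{CC} = 0.000587 m/kN.
Compatibility — the spring shortens by R_C/k under the reaction it provides: δ_0 − R_C·δ_{CC} = R_C/k. With 1/k = 0.000333 m/kN, R_C = δ_0 / (δ_{CC} + 1/k) = 0.005882 / (0.000587 + 0.000333) = 6.392 kN.

R_C = 6.392 kN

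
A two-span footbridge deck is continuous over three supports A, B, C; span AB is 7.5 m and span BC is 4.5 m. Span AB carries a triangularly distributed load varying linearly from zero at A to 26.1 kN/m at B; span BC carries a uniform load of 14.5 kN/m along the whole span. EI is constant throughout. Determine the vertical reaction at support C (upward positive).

R_C = 15.97 kN

Take M_B as the redundant. Released structure: two simple spans AB and BC with a hinge at B.
Discontinuity in slope at B on the released structure — sum the simple-span end rotations:
  span AB: triangular load, peak 26.1: w₀L³/(45EI) = 244.7/EI
  span BC: UDL 14.5: wL³/(24EI) = 55.05/EI
  relative rotation θ_0 = (244.7 + 55.05)/EI = 299.7/EI
A unit hogging moment at B produces rotation L₁/(3EI) + L₂/(3EI) = 4/EI.
Compatibility: M_B·(L₁+L₂)/(3EI) = θ_0, giving M_B = 74.94 kN·m (hogging).
Span BC, ΣM about C: R_B^{BC}·4.5 = 146.8 + 74.94, so R_B^{BC} = 49.28 kN and R_C = 65.25 − 49.28 = 15.97 kN.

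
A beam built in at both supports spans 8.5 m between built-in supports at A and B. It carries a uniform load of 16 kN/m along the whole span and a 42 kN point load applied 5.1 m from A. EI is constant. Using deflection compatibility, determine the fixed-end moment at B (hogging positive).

Release both end moments; the primary structure is a simply-supported span AB with redundants M_A and M_B.
On the primary (simply-supported) span, the end slopes from the loading are:
  at A: UDL 16: wL³/(24EI) = 409.4/EI
  at B: UDL 16: wL³/(24EI) = 409.4/EI
  at A: point load 42 at a = 5.1: Pab(L + b)/(6LEI) = 169.9/EI
  at B: point load 42 at a = 5.1: Pab(L + a)/(6LEI) = 194.2/EI
  θ_A0 = 579.3/EI,  θ_B0 = 603.6/EI
Flexibility coefficients: a unit moment at one end gives L/(3EI) there and L/(6EI) at the far end, so f₁₁ = f₂₂ = 2.833/EI and f₁₂ = f₂₁ = 1.417/EI.
Compatibility — zero rotation at each built-in end:
  2.833 M_A + 1.417 M_B = 579.3
  1.417 M_A + 2.833 M_B = 603.6
Solving the pair gives M_A = 130.6 kN·m and M_B = 147.7 kN·m (hogging).

M_B = 147.7 kN·m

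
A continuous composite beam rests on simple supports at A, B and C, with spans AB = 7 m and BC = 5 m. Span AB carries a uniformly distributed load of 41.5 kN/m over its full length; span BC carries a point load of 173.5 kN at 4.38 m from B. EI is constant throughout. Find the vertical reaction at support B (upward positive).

R_B = 225.2 kN

Take M_B as the redundant. Released structure: two simple spans AB and BC with a hinge at B.
Discontinuity in slope at B on the released structure — sum the simple-span end rotations:
  span AB: UDL 41.5: wL³/(24EI) = 593.1/EI
  span BC: point load 173.5 at a = 4.38: Pab(L + b)/(6LEI) = 88.26/EI
  relative rotation θ_0 = (593.1 + 88.26)/EI = 681.4/EI
A unit hogging moment at B produces rotation L₁/(3EI) + L₂/(3EI) = 4/EI.
Slope continuity at B: θ_0 = M_B·4/EI, so M_B = 681.4/4 = 170.3 kN·m (hogging).
Span AB, ΣM about A with M_B applied at B: R_B^{AB}·7 = 1017 + 170.3, so R_B^{AB} = 169.6 kN and R_A = 290.5 − 169.6 = 120.9 kN.
Span BC, ΣM about C: R_B^{BC}·5 = 107.6 + 170.3, so R_B^{BC} = 55.58 kN and R_C = 173.5 − 55.58 = 117.9 kN.
R_B = 169.6 + 55.58 = 225.2 kN.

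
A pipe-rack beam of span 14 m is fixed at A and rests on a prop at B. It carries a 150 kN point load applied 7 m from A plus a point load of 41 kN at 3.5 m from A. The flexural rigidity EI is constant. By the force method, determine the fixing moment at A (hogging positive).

M_A = 487.9 kN·m

Remove the prop at B; the released (primary) structure is a cantilever built in at A.
Primary-structure tip deflection at B by superposition:
  point load 150 at a = 7: Pa²(3L − a)/(6EI) = 42875/EI
  point load 41 at a = 3.5: Pa²(3L − a)/(6EI) = 3223/EI
  δ_0 = 46098/EI
Tip deflection under a unit load at B: L³/(3EI) = 914.7/EI.
The prop prevents deflection at B: R_B = δ_0/δ_{BB} = 46098/914.7 = 50.4 kN.
Moment equilibrium about A: M_A = Σ(load moments about A) − R_B·L = 1194 − 50.4×14 = 487.9 kN·m.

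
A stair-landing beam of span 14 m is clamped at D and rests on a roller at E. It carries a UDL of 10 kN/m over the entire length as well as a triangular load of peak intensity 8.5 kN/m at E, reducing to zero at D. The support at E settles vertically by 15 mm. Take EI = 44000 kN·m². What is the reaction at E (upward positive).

Release the roller at E. Primary structure: cantilever fixed at D.
Downward deflection at the released point E due to the loads:
  UDL 10: wL⁴/(8EI) = 48020/EI
  triangular load, peak 8.5 at the free end: 11w₀L⁴/(120EI) = 29932/EI
  δ_0 = 77952/EI
Flexibility coefficient — unit upward force at E: δ_{EE} = L³/(3EI) = 914.7/EI.
With EI = 44000 kN·m²: δ_0 = 1.7716 m and δ_{EE} = 0.020788 m/kN.
Compatibility — the beam at E must follow the support down by 0.015 m: δ_0 − R_E·δ_{EE} = 0.015, so R_E = (1.7716 − 0.015)/0.020788 = 84.5 kN.

R_E = 84.5 kN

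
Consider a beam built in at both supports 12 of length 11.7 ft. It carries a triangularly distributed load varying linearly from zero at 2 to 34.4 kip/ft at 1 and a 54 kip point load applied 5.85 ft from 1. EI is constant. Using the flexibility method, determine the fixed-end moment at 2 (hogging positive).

M_2 = 235.9 kip·ft

Release both end moments; the primary structure is a simply-supported span 12 with redundants M_1 and M_2.
End rotations of the released simple span under the applied load (×1/EI):
  at 1: triangular load, peak 34.4: w₀L³/(45EI) = 1224/EI
  at 2: triangular load, peak 34.4: 7w₀L³/(360EI) = 1071/EI
  at 1: point load 54 at a = 5.85: Pab(L + b)/(6LEI) = 462/EI
  at 2: point load 54 at a = 5.85: Pab(L + a)/(6LEI) = 462/EI
  θ_10 = 1686/EI,  θ_20 = 1533/EI
Flexibility coefficients: a unit moment at one end gives L/(3EI) there and L/(6EI) at the far end, so f₁₁ = f₂₂ = 3.9/EI and f₁₂ = f₂₁ = 1.95/EI.
Compatibility — zero rotation at each built-in end:
  3.9 M_1 + 1.95 M_2 = 1686
  1.95 M_1 + 3.9 M_2 = 1533
Solving the pair gives M_1 = 314.4 kip·ft and M_2 = 235.9 kip·ft (hogging).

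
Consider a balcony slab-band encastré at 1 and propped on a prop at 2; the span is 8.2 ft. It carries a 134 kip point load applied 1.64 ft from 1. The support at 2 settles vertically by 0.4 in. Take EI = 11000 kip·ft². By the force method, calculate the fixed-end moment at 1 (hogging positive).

Remove the prop at 2; the released (primary) structure is a cantilever built in at 1.
Primary-structure tip deflection at 2 by superposition:
  point load 134 at a = 1.64: Pa²(3L − a)/(6EI) = 1379/EI
Tip deflection under a unit load at 2: L³/(3EI) = 183.8/EI.
With EI = 11000 kip·ft²: δ_0 = 0.12538 ft and δ_{22} = 0.016708 ft/kip.
Compatibility — the beam at 2 must follow the support down by 0.03333 ft: δ_0 − R_2·δ_{22} = 0.03333, so R_2 = (0.12538 − 0.03333)/0.016708 = 5.509 kip.
Moment equilibrium about 1: M_1 = Σ(load moments about 1) − R_2·L = 219.8 − 5.509×8.2 = 174.6 kip·ft.

M_1 = 174.6 kip·ft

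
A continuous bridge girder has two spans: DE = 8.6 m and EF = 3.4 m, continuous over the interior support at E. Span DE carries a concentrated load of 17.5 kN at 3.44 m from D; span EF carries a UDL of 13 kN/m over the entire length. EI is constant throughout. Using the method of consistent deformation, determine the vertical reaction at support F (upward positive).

Release continuity at E by inserting a hinge; the redundant is the internal moment M_E. The primary structure is two simply-supported spans DE and EF.
Rotations at E on the released spans (each span's end-slope, ×1/EI):
  span DE: point load 17.5 at a = 3.44: Pab(L + a)/(6LEI) = 72.48/EI
  span EF: UDL 13: wL³/(24EI) = 21.29/EI
  relative rotation θ_0 = (72.48 + 21.29)/EI = 93.77/EI
A unit hogging moment at E produces rotation L₁/(3EI) + L₂/(3EI) = 4/EI.
Compatibility: M_E·(L₁+L₂)/(3EI) = θ_0, giving M_E = 23.44 kN·m (hogging).
Span EF, ΣM about F: R_E^{EF}·3.4 = 75.14 + 23.44, so R_E^{EF} = 28.99 kN and R_F = 44.2 − 28.99 = 15.21 kN.

R_F = 15.21 kN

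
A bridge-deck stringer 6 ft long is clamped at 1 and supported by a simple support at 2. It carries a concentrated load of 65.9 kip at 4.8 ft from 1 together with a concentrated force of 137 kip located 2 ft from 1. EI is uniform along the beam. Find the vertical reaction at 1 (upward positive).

Choose R_2 as the redundant. The primary structure is the cantilever fixed at 1.
Free-end deflection of the primary structure under the applied loading (downward +):
  point load 65.9 at a = 4.8: Pa²(3L − a)/(6EI) = 3340/EI
  point load 137 at a = 2: Pa²(3L − a)/(6EI) = 1461/EI
  δ_0 = 4802/EI
Flexibility coefficient — unit upward force at 2: δ_{22} = L³/(3EI) = 72/EI.
The prop prevents deflection at 2: R_2 = δ_0/δ_{22} = 4802/72 = 66.69 kip.
Vertical equilibrium: R_1 = ΣP − R_2 = 202.9 − 66.69 = 136.2 kip.

R_1 = 136.2 kip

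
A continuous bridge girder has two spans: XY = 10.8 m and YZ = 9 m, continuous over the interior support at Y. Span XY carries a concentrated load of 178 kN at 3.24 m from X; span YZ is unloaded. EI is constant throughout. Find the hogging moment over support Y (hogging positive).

M_Y = 143.1 kN·m

Release continuity at Y by inserting a hinge; the redundant is the internal moment M_Y. The primary structure is two simply-supported spans XY and YZ.
Rotations at Y on the released spans (each span's end-slope, ×1/EI):
  span XY: point load 178 at a = 3.24: Pab(L + a)/(6LEI) = 944.7/EI
  relative rotation θ_0 = (944.7 + 0)/EI = 944.7/EI
A unit hogging moment at Y produces rotation L₁/(3EI) + L₂/(3EI) = 6.6/EI.
Compatibility: M_Y·(L₁+L₂)/(3EI) = θ_0, giving M_Y = 143.1 kN·m (hogging).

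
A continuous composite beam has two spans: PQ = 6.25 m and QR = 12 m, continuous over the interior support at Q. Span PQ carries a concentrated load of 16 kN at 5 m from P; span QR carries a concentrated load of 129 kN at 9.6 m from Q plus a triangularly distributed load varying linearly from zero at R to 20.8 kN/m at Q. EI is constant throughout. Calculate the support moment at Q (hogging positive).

Take M_Q as the redundant. Released structure: two simple spans PQ and QR with a hinge at Q.
Rotations at Q on the released spans (each span's end-slope, ×1/EI):
  span PQ: point load 16 at a = 5: Pab(L + a)/(6LEI) = 30/EI
  span QR: point load 129 at a = 9.6: Pab(L + b)/(6LEI) = 594.4/EI
  span QR: triangular load, peak 20.8: w₀L³/(45EI) = 798.7/EI
  relative rotation θ_0 = (30 + 1393)/EI = 1423/EI
A unit hogging moment at Q produces rotation L₁/(3EI) + L₂/(3EI) = 6.083/EI.
Compatibility: M_Q·(L₁+L₂)/(3EI) = θ_0, giving M_Q = 233.9 kN·m (hogging).

M_Q = 233.9 kN·m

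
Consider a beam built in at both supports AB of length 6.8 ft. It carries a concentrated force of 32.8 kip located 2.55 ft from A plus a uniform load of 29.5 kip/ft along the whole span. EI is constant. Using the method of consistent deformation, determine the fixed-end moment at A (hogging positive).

Release both end moments; the primary structure is a simply-supported span AB with redundants M_A and M_B.
On the primary (simply-supported) span, the end slopes from the loading are:
  at A: point load 32.8 at a = 2.55: Pab(L + b)/(6LEI) = 96.27/EI
  at B: point load 32.8 at a = 2.55: Pab(L + a)/(6LEI) = 81.46/EI
  at A: UDL 29.5: wL³/(24EI) = 386.5/EI
  at B: UDL 29.5: wL³/(24EI) = 386.5/EI
  θ_A0 = 482.8/EI,  θ_B0 = 468/EI
Flexibility coefficients: a unit moment at one end gives L/(3EI) there and L/(6EI) at the far end, so f₁₁ = f₂₂ = 2.267/EI and f₁₂ = f₂₁ = 1.133/EI.
Compatibility — zero rotation at each built-in end:
  2.267 M_A + 1.133 M_B = 482.8
  1.133 M_A + 2.267 M_B = 468
Solving the pair gives M_A = 146.3 kip·ft and M_B = 133.3 kip·ft (hogging).

M_A = 146.3 kip·ft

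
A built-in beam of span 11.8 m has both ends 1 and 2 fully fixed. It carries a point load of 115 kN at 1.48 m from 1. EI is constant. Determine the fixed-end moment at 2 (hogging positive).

Take the two fixed-end moments M_1, M_2 as redundants; the released structure is the simple span 12.
End rotations of the released simple span under the applied load (×1/EI):
  at 1: point load 115 at a = 1.48: Pab(L + b)/(6LEI) = 548.8/EI
  at 2: point load 115 at a = 1.48: Pab(L + a)/(6LEI) = 329.5/EI
  θ_10 = 548.8/EI,  θ_20 = 329.5/EI
Flexibility coefficients: a unit moment at one end gives L/(3EI) there and L/(6EI) at the far end, so f₁₁ = f₂₂ = 3.933/EI and f₁₂ = f₂₁ = 1.967/EI.
Compatibility — zero rotation at each built-in end:
  3.933 M_1 + 1.967 M_2 = 548.8
  1.967 M_1 + 3.933 M_2 = 329.5
Solving the pair gives M_1 = 130.2 kN·m and M_2 = 18.67 kN·m (hogging).

M_2 = 18.67 kN·m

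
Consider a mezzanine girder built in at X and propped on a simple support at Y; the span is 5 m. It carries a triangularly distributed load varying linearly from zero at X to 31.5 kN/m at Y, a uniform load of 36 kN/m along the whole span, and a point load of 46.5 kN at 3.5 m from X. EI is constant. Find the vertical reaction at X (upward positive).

Remove the prop at Y; the released (primary) structure is a cantilever built in at X.
Deflection at Y on the released cantilever, summing each load's contribution:
  triangular load, peak 31.5 at the free end: 11w₀L⁴/(120EI) = 1805/EI
  UDL 36: wL⁴/(8EI) = 2812/EI
  point load 46.5 at a = 3.5: Pa²(3L − a)/(6EI) = 1092/EI
  δ_0 = 5709/EI
Tip deflection under a unit load at Y: L³/(3EI) = 41.67/EI.
The prop prevents deflection at Y: R_Y = δ_0/δ_{YY} = 5709/41.67 = 137 kN.
Vertical equilibrium: R_X = ΣP − R_Y = 305.2 − 137 = 168.2 kN.

R_X = 168.2 kN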